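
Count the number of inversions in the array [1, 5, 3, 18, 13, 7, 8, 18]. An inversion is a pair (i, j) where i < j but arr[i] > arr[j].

Finding inversions in [1, 5, 3, 18, 13, 7, 8, 18]:

(1, 2): arr[1]=5 > arr[2]=3
(3, 4): arr[3]=18 > arr[4]=13
(3, 5): arr[3]=18 > arr[5]=7
(3, 6): arr[3]=18 > arr[6]=8
(4, 5): arr[4]=13 > arr[5]=7
(4, 6): arr[4]=13 > arr[6]=8

Total inversions: 6

The array has 6 inversion(s): (1,2), (3,4), (3,5), (3,6), (4,5), (4,6). Each pair (i,j) satisfies i < j and arr[i] > arr[j].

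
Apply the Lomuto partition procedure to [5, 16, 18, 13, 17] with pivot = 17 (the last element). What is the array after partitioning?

Lomuto partition with pivot = 17:

Initial array: [5, 16, 18, 13, 17]

arr[0]=5 <= 17: swap with position 0, array becomes [5, 16, 18, 13, 17]
arr[1]=16 <= 17: swap with position 1, array becomes [5, 16, 18, 13, 17]
arr[2]=18 > 17: no swap
arr[3]=13 <= 17: swap with position 2, array becomes [5, 16, 13, 18, 17]

Place pivot at position 3: [5, 16, 13, 17, 18]
Pivot position: 3

After partitioning with pivot 17, the array becomes [5, 16, 13, 17, 18]. The pivot is placed at index 3. All elements to the left of the pivot are <= 17, and all elements to the right are > 17.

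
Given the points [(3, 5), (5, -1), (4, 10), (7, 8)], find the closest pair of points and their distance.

Computing all pairwise distances among 4 points:

d((3, 5), (5, -1)) = 6.3246
d((3, 5), (4, 10)) = 5.099
d((3, 5), (7, 8)) = 5.0
d((5, -1), (4, 10)) = 11.0454
d((5, -1), (7, 8)) = 9.2195
d((4, 10), (7, 8)) = 3.6056 <-- minimum

Closest pair: (4, 10) and (7, 8) with distance 3.6056

The closest pair is (4, 10) and (7, 8) with Euclidean distance 3.6056. For 4 points, brute-force pairwise comparison is shown above. For large n, the divide-and-conquer algorithm (sort by x, recurse on halves, check the dividing strip) achieves O(n log n).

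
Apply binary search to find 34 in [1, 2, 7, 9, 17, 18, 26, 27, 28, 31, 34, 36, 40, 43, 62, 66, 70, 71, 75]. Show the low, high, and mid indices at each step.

Binary search for 34 in [1, 2, 7, 9, 17, 18, 26, 27, 28, 31, 34, 36, 40, 43, 62, 66, 70, 71, 75]:

lo=0, hi=18, mid=9, arr[mid]=31 -> 31 < 34, search right half
lo=10, hi=18, mid=14, arr[mid]=62 -> 62 > 34, search left half
lo=10, hi=13, mid=11, arr[mid]=36 -> 36 > 34, search left half
lo=10, hi=10, mid=10, arr[mid]=34 -> Found target at index 10!

Binary search finds 34 at index 10 after 4 comparisons. The search repeatedly halves the search space by comparing with the middle element.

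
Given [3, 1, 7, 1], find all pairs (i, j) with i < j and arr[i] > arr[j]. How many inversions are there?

Finding inversions in [3, 1, 7, 1]:

(0, 1): arr[0]=3 > arr[1]=1
(0, 3): arr[0]=3 > arr[3]=1
(2, 3): arr[2]=7 > arr[3]=1

Total inversions: 3

The array has 3 inversion(s): (0,1), (0,3), (2,3). Each pair (i,j) satisfies i < j and arr[i] > arr[j].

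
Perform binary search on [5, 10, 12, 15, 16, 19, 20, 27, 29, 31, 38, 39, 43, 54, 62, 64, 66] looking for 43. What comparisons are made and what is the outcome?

Binary search for 43 in [5, 10, 12, 15, 16, 19, 20, 27, 29, 31, 38, 39, 43, 54, 62, 64, 66]:

lo=0, hi=16, mid=8, arr[mid]=29 -> 29 < 43, search right half
lo=9, hi=16, mid=12, arr[mid]=43 -> Found target at index 12!

Binary search finds 43 at index 12 after 2 comparisons. The search repeatedly halves the search space by comparing with the middle element.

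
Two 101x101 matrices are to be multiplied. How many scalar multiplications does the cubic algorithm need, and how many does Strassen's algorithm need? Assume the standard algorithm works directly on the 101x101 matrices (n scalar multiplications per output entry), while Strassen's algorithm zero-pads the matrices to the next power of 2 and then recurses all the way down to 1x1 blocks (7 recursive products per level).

Matrix multiplication for 101x101 matrices:

Strassen's algorithm requires power-of-2 dimensions. Pad 101x101 to 128x128 (next power of 2).

Standard algorithm: 101^3 = 1030301 multiplications
Strassen's algorithm: 7^(log2(128)) = 7^7 = 823543 multiplications
Savings: 1030301 - 823543 = 206758 multiplications

Standard: 1030301 multiplications (101^3). Strassen: 823543 multiplications (7^7, after padding to 128x128). Strassen reduces 8 recursive multiplications to 7 at each level.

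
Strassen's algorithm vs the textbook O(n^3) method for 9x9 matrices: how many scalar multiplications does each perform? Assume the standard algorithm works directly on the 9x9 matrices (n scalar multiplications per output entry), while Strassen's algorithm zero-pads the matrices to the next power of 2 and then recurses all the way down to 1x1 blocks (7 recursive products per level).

Matrix multiplication for 9x9 matrices:

Strassen's algorithm requires power-of-2 dimensions. Pad 9x9 to 16x16 (next power of 2).

Standard algorithm: 9^3 = 729 multiplications
Strassen's algorithm: 7^(log2(16)) = 7^4 = 2401 multiplications
Difference: 729 - 2401 = -1672 (Strassen uses MORE here due to padding overhead — for small or just-over-power-of-2 n, padding can outweigh the per-level savings)

Standard: 729 multiplications (9^3). Strassen: 2401 multiplications (7^4, after padding to 16x16). Strassen reduces 8 recursive multiplications to 7 at each level.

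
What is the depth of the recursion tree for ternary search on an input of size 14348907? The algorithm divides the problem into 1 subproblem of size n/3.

For divide and conquer with division factor 3:

Problem sizes at each level:
Level 0: 14348907
Level 1: 4782969
Level 2: 1594323
Level 3: 531441
Level 4: 177147
Level 5: 59049
Level 6: 19683
Level 7: 6561
Level 8: 2187
Level 9: 729
Level 10: 243
Level 11: 81
Level 12: 27
Level 13: 9
Level 14: 3
Level 15: 1

The root is level 0 and the size-1 base case is level 15 (the tree spans levels 0 through 15, i.e. 16 levels counting the root), so the depth is the number of divisions: log_3(14348907) = 15

The recursion tree depth is log_3(14348907) = 15. At each level, the problem size is divided by 3, so it takes 15 divisions to reduce to a base case of size 1. The algorithm makes 1 recursive call at each level.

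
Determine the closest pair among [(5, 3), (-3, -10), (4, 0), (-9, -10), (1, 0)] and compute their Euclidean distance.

Computing all pairwise distances among 5 points:

d((5, 3), (-3, -10)) = 15.2643
d((5, 3), (4, 0)) = 3.1623
d((5, 3), (-9, -10)) = 19.105
d((5, 3), (1, 0)) = 5.0
d((-3, -10), (4, 0)) = 12.2066
d((-3, -10), (-9, -10)) = 6.0
d((-3, -10), (1, 0)) = 10.7703
d((4, 0), (-9, -10)) = 16.4012
d((4, 0), (1, 0)) = 3.0 <-- minimum
d((-9, -10), (1, 0)) = 14.1421

Closest pair: (4, 0) and (1, 0) with distance 3.0

The closest pair is (4, 0) and (1, 0) with Euclidean distance 3.0. For 5 points, brute-force pairwise comparison is shown above. For large n, the divide-and-conquer algorithm (sort by x, recurse on halves, check the dividing strip) achieves O(n log n).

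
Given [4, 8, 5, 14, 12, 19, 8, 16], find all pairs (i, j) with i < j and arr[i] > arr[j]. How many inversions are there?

Finding inversions in [4, 8, 5, 14, 12, 19, 8, 16]:

(1, 2): arr[1]=8 > arr[2]=5
(3, 4): arr[3]=14 > arr[4]=12
(3, 6): arr[3]=14 > arr[6]=8
(4, 6): arr[4]=12 > arr[6]=8
(5, 6): arr[5]=19 > arr[6]=8
(5, 7): arr[5]=19 > arr[7]=16

Total inversions: 6

The array has 6 inversion(s): (1,2), (3,4), (3,6), (4,6), (5,6), (5,7). Each pair (i,j) satisfies i < j and arr[i] > arr[j].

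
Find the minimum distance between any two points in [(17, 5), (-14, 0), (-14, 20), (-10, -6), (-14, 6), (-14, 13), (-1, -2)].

Computing all pairwise distances among 7 points:

d((17, 5), (-14, 0)) = 31.4006
d((17, 5), (-14, 20)) = 34.4384
d((17, 5), (-10, -6)) = 29.1548
d((17, 5), (-14, 6)) = 31.0161
d((17, 5), (-14, 13)) = 32.0156
d((17, 5), (-1, -2)) = 19.3132
d((-14, 0), (-14, 20)) = 20.0
d((-14, 0), (-10, -6)) = 7.2111
d((-14, 0), (-14, 6)) = 6.0 <-- minimum
d((-14, 0), (-14, 13)) = 13.0
d((-14, 0), (-1, -2)) = 13.1529
d((-14, 20), (-10, -6)) = 26.3059
d((-14, 20), (-14, 6)) = 14.0
d((-14, 20), (-14, 13)) = 7.0
d((-14, 20), (-1, -2)) = 25.5539
d((-10, -6), (-14, 6)) = 12.6491
d((-10, -6), (-14, 13)) = 19.4165
d((-10, -6), (-1, -2)) = 9.8489
d((-14, 6), (-14, 13)) = 7.0
d((-14, 6), (-1, -2)) = 15.2643
d((-14, 13), (-1, -2)) = 19.8494

Closest pair: (-14, 0) and (-14, 6) with distance 6.0

The closest pair is (-14, 0) and (-14, 6) with Euclidean distance 6.0. For 7 points, brute-force pairwise comparison is shown above. For large n, the divide-and-conquer algorithm (sort by x, recurse on halves, check the dividing strip) achieves O(n log n).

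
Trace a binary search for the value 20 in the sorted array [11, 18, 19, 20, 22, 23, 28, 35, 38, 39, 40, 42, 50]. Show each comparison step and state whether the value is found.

Binary search for 20 in [11, 18, 19, 20, 22, 23, 28, 35, 38, 39, 40, 42, 50]:

lo=0, hi=12, mid=6, arr[mid]=28 -> 28 > 20, search left half
lo=0, hi=5, mid=2, arr[mid]=19 -> 19 < 20, search right half
lo=3, hi=5, mid=4, arr[mid]=22 -> 22 > 20, search left half
lo=3, hi=3, mid=3, arr[mid]=20 -> Found target at index 3!

Binary search finds 20 at index 3 after 4 comparisons. The search repeatedly halves the search space by comparing with the middle element.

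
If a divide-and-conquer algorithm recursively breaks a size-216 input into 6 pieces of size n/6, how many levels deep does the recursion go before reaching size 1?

For divide and conquer with division factor 6:

Problem sizes at each level:
Level 0: 216
Level 1: 36
Level 2: 6
Level 3: 1

The root is level 0 and the size-1 base case is level 3 (the tree spans levels 0 through 3, i.e. 4 levels counting the root), so the depth is the number of divisions: log_6(216) = 3

The recursion tree depth is log_6(216) = 3. At each level, the problem size is divided by 6, so it takes 3 divisions to reduce to a base case of size 1. The algorithm makes 6 recursive calls at each level.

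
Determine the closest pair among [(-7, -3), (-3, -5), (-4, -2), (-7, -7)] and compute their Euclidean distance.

Computing all pairwise distances among 4 points:

d((-7, -3), (-3, -5)) = 4.4721
d((-7, -3), (-4, -2)) = 3.1623 <-- minimum
d((-7, -3), (-7, -7)) = 4.0
d((-3, -5), (-4, -2)) = 3.1623 <-- minimum
d((-3, -5), (-7, -7)) = 4.4721
d((-4, -2), (-7, -7)) = 5.831

Minimum distance: 3.1623 (tie among 2 pairs: (-7, -3) and (-4, -2); (-3, -5) and (-4, -2))

The minimum Euclidean distance is 3.1623. There is a tie: 2 pairs achieve this minimum — (-7, -3) and (-4, -2); (-3, -5) and (-4, -2). Any of these is a valid closest pair. For 4 points, brute-force pairwise comparison is shown above. For large n, the divide-and-conquer algorithm (sort by x, recurse on halves, check the dividing strip) achieves O(n log n).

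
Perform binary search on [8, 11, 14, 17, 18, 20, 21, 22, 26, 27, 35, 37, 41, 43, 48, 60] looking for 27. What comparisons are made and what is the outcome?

Binary search for 27 in [8, 11, 14, 17, 18, 20, 21, 22, 26, 27, 35, 37, 41, 43, 48, 60]:

lo=0, hi=15, mid=7, arr[mid]=22 -> 22 < 27, search right half
lo=8, hi=15, mid=11, arr[mid]=37 -> 37 > 27, search left half
lo=8, hi=10, mid=9, arr[mid]=27 -> Found target at index 9!

Binary search finds 27 at index 9 after 3 comparisons. The search repeatedly halves the search space by comparing with the middle element.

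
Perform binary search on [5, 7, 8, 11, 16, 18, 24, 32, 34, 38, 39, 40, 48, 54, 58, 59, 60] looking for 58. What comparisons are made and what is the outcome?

Binary search for 58 in [5, 7, 8, 11, 16, 18, 24, 32, 34, 38, 39, 40, 48, 54, 58, 59, 60]:

lo=0, hi=16, mid=8, arr[mid]=34 -> 34 < 58, search right half
lo=9, hi=16, mid=12, arr[mid]=48 -> 48 < 58, search right half
lo=13, hi=16, mid=14, arr[mid]=58 -> Found target at index 14!

Binary search finds 58 at index 14 after 3 comparisons. The search repeatedly halves the search space by comparing with the middle element.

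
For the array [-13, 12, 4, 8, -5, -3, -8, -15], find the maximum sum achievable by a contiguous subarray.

Using Kadane's algorithm on [-13, 12, 4, 8, -5, -3, -8, -15]:

Scanning through the array:
Position 1 (value 12): max_ending_here = 12, max_so_far = 12
Position 2 (value 4): max_ending_here = 16, max_so_far = 16
Position 3 (value 8): max_ending_here = 24, max_so_far = 24
Position 4 (value -5): max_ending_here = 19, max_so_far = 24
Position 5 (value -3): max_ending_here = 16, max_so_far = 24
Position 6 (value -8): max_ending_here = 8, max_so_far = 24
Position 7 (value -15): max_ending_here = -7, max_so_far = 24

Maximum subarray: [12, 4, 8]
Maximum sum: 24

The maximum subarray is [12, 4, 8] with sum 24. This subarray runs from index 1 to index 3.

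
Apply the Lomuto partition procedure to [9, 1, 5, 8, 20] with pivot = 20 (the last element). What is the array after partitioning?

Lomuto partition with pivot = 20:

Initial array: [9, 1, 5, 8, 20]

arr[0]=9 <= 20: swap with position 0, array becomes [9, 1, 5, 8, 20]
arr[1]=1 <= 20: swap with position 1, array becomes [9, 1, 5, 8, 20]
arr[2]=5 <= 20: swap with position 2, array becomes [9, 1, 5, 8, 20]
arr[3]=8 <= 20: swap with position 3, array becomes [9, 1, 5, 8, 20]

Place pivot at position 4: [9, 1, 5, 8, 20]
Pivot position: 4

After partitioning with pivot 20, the array becomes [9, 1, 5, 8, 20]. The pivot is placed at index 4. All elements to the left of the pivot are <= 20, and all elements to the right are > 20.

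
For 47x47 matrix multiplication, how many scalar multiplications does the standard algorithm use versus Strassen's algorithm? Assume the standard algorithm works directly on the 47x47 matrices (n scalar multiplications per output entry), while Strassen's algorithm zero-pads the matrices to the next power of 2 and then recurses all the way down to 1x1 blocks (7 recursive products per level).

Matrix multiplication for 47x47 matrices:

Strassen's algorithm requires power-of-2 dimensions. Pad 47x47 to 64x64 (next power of 2).

Standard algorithm: 47^3 = 103823 multiplications
Strassen's algorithm: 7^(log2(64)) = 7^6 = 117649 multiplications
Difference: 103823 - 117649 = -13826 (Strassen uses MORE here due to padding overhead — for small or just-over-power-of-2 n, padding can outweigh the per-level savings)

Standard: 103823 multiplications (47^3). Strassen: 117649 multiplications (7^6, after padding to 64x64). Strassen reduces 8 recursive multiplications to 7 at each level.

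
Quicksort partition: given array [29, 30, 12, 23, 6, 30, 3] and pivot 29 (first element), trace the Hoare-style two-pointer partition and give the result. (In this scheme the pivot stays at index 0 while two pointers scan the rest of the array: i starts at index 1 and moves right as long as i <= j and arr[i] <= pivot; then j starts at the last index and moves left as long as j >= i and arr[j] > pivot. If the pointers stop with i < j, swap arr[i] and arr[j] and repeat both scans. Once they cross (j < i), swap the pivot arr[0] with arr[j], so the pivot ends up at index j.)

Hoare-style two-pointer partition with pivot = 29:

Initial array: [29, 30, 12, 23, 6, 30, 3]

Pointers start at i = 1, j = 6.
i stops at index 1 (arr[1]=30 > 29), j stops at index 6 (arr[6]=3 <= 29): swap arr[1] and arr[6], array becomes [29, 3, 12, 23, 6, 30, 30]
i ends at 5, j ends at 4: the pointers have crossed (j < i), so scanning stops.

Swap pivot arr[0] with arr[4] to place pivot at position 4: [6, 3, 12, 23, 29, 30, 30]
Pivot position: 4

After partitioning with pivot 29, the array becomes [6, 3, 12, 23, 29, 30, 30]. The pivot is placed at index 4. All elements to the left of the pivot are <= 29, and all elements to the right are > 29.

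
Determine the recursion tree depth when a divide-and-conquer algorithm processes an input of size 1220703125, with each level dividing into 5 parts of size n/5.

For divide and conquer with division factor 5:

Problem sizes at each level:
Level 0: 1220703125
Level 1: 244140625
Level 2: 48828125
Level 3: 9765625
Level 4: 1953125
Level 5: 390625
Level 6: 78125
Level 7: 15625
Level 8: 3125
Level 9: 625
Level 10: 125
Level 11: 25
Level 12: 5
Level 13: 1

The root is level 0 and the size-1 base case is level 13 (the tree spans levels 0 through 13, i.e. 14 levels counting the root), so the depth is the number of divisions: log_5(1220703125) = 13

The recursion tree depth is log_5(1220703125) = 13. At each level, the problem size is divided by 5, so it takes 13 divisions to reduce to a base case of size 1. The algorithm makes 5 recursive calls at each level.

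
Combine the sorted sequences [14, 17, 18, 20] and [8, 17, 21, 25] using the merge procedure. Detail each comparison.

Merging process:

Compare 14 vs 8: take 8 from right. Merged: [8]
Compare 14 vs 17: take 14 from left. Merged: [8, 14]
Compare 17 vs 17: take 17 from left. Merged: [8, 14, 17]
Compare 18 vs 17: take 17 from right. Merged: [8, 14, 17, 17]
Compare 18 vs 21: take 18 from left. Merged: [8, 14, 17, 17, 18]
Compare 20 vs 21: take 20 from left. Merged: [8, 14, 17, 17, 18, 20]
Append remaining from right: [21, 25]. Merged: [8, 14, 17, 17, 18, 20, 21, 25]

Final merged array: [8, 14, 17, 17, 18, 20, 21, 25]
Total comparisons: 6

The merged array is [8, 14, 17, 17, 18, 20, 21, 25], requiring 6 comparisons. The merge step runs in O(n) time where n is the total number of elements.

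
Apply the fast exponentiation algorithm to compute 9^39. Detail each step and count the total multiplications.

Computing 9^39 by squaring (build up from 9^1; each line after the first costs one multiplication):

9^1 = 9
9^2 = (9^1)^2 = 9^2 = 81
9^4 = (9^2)^2 = 81^2 = 6561
9^8 = (9^4)^2 = 6561^2 = 43046721
9^9 = 9 * 9^8 = 9 * 43046721 = 387420489
9^18 = (9^9)^2 = 387420489^2 = 150094635296999121
9^19 = 9 * 9^18 = 9 * 150094635296999121 = 1350851717672992089
9^38 = (9^19)^2 = 1350851717672992089^2 = 1824800363140073127359051977856583921
9^39 = 9 * 9^38 = 9 * 1824800363140073127359051977856583921 = 16423203268260658146231467800709255289

Result: 16423203268260658146231467800709255289
Multiplications needed: 8 (8 lines after 9^1)

9^39 = 16423203268260658146231467800709255289. Using exponentiation by squaring, this requires 8 multiplications. The key idea: if the exponent is even, square the half-power; if odd, multiply by the base once.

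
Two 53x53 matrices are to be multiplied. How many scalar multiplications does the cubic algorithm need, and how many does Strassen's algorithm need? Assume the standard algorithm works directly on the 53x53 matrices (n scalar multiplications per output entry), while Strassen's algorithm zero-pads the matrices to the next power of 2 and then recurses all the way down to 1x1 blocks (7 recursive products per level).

Matrix multiplication for 53x53 matrices:

Strassen's algorithm requires power-of-2 dimensions. Pad 53x53 to 64x64 (next power of 2).

Standard algorithm: 53^3 = 148877 multiplications
Strassen's algorithm: 7^(log2(64)) = 7^6 = 117649 multiplications
Savings: 148877 - 117649 = 31228 multiplications

Standard: 148877 multiplications (53^3). Strassen: 117649 multiplications (7^6, after padding to 64x64). Strassen reduces 8 recursive multiplications to 7 at each level.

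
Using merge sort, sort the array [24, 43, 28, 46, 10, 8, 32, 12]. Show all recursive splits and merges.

Merge sort trace:

Split: [24, 43, 28, 46, 10, 8, 32, 12] -> [24, 43, 28, 46] and [10, 8, 32, 12]
  Split: [24, 43, 28, 46] -> [24, 43] and [28, 46]
    Split: [24, 43] -> [24] and [43]
    Merge: [24] + [43] -> [24, 43]
    Split: [28, 46] -> [28] and [46]
    Merge: [28] + [46] -> [28, 46]
  Merge: [24, 43] + [28, 46] -> [24, 28, 43, 46]
  Split: [10, 8, 32, 12] -> [10, 8] and [32, 12]
    Split: [10, 8] -> [10] and [8]
    Merge: [10] + [8] -> [8, 10]
    Split: [32, 12] -> [32] and [12]
    Merge: [32] + [12] -> [12, 32]
  Merge: [8, 10] + [12, 32] -> [8, 10, 12, 32]
Merge: [24, 28, 43, 46] + [8, 10, 12, 32] -> [8, 10, 12, 24, 28, 32, 43, 46]

Final sorted array: [8, 10, 12, 24, 28, 32, 43, 46]

The merge sort proceeds by recursively splitting the array and merging sorted halves.
After all merges, the sorted array is [8, 10, 12, 24, 28, 32, 43, 46].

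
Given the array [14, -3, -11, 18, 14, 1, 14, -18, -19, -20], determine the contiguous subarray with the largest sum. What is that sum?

Using Kadane's algorithm on [14, -3, -11, 18, 14, 1, 14, -18, -19, -20]:

Scanning through the array:
Position 1 (value -3): max_ending_here = 11, max_so_far = 14
Position 2 (value -11): max_ending_here = 0, max_so_far = 14
Position 3 (value 18): max_ending_here = 18, max_so_far = 18
Position 4 (value 14): max_ending_here = 32, max_so_far = 32
Position 5 (value 1): max_ending_here = 33, max_so_far = 33
Position 6 (value 14): max_ending_here = 47, max_so_far = 47
Position 7 (value -18): max_ending_here = 29, max_so_far = 47
Position 8 (value -19): max_ending_here = 10, max_so_far = 47
Position 9 (value -20): max_ending_here = -10, max_so_far = 47

Maximum subarray: [14, -3, -11, 18, 14, 1, 14]
Maximum sum: 47

The maximum subarray is [14, -3, -11, 18, 14, 1, 14] with sum 47. This subarray runs from index 0 to index 6.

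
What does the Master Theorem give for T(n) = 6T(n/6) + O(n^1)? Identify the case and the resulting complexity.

Master Theorem for T(n) = 6T(n/6) + O(n^1):

a = 6, b = 6, c = 1
log_b(a) = log_6(6) = 1.0000

Case 2: c = 1 = log_6(6) = 1.0000
T(n) = O(n^1 log n) = O(n log n)

For T(n) = 6T(n/6) + O(n^1): log_6(6) = 1.0000. This is Case 2 of the Master Theorem (c = log_b(a), equal work at all levels), giving O(n log n).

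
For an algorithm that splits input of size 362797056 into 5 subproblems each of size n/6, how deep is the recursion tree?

For divide and conquer with division factor 6:

Problem sizes at each level:
Level 0: 362797056
Level 1: 60466176
Level 2: 10077696
Level 3: 1679616
Level 4: 279936
Level 5: 46656
Level 6: 7776
Level 7: 1296
Level 8: 216
Level 9: 36
Level 10: 6
Level 11: 1

The root is level 0 and the size-1 base case is level 11 (the tree spans levels 0 through 11, i.e. 12 levels counting the root), so the depth is the number of divisions: log_6(362797056) = 11

The recursion tree depth is log_6(362797056) = 11. At each level, the problem size is divided by 6, so it takes 11 divisions to reduce to a base case of size 1. The algorithm makes 5 recursive calls at each level.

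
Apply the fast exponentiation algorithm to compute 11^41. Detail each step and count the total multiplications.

Computing 11^41 by squaring (build up from 11^1; each line after the first costs one multiplication):

11^1 = 11
11^2 = (11^1)^2 = 11^2 = 121
11^4 = (11^2)^2 = 121^2 = 14641
11^5 = 11 * 11^4 = 11 * 14641 = 161051
11^10 = (11^5)^2 = 161051^2 = 25937424601
11^20 = (11^10)^2 = 25937424601^2 = 672749994932560009201
11^40 = (11^20)^2 = 672749994932560009201^2 = 452592555681759518058893560348969204658401
11^41 = 11 * 11^40 = 11 * 452592555681759518058893560348969204658401 = 4978518112499354698647829163838661251242411

Result: 4978518112499354698647829163838661251242411
Multiplications needed: 7 (7 lines after 11^1)

11^41 = 4978518112499354698647829163838661251242411. Using exponentiation by squaring, this requires 7 multiplications. The key idea: if the exponent is even, square the half-power; if odd, multiply by the base once.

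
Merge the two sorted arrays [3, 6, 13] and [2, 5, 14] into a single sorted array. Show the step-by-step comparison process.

Merging process:

Compare 3 vs 2: take 2 from right. Merged: [2]
Compare 3 vs 5: take 3 from left. Merged: [2, 3]
Compare 6 vs 5: take 5 from right. Merged: [2, 3, 5]
Compare 6 vs 14: take 6 from left. Merged: [2, 3, 5, 6]
Compare 13 vs 14: take 13 from left. Merged: [2, 3, 5, 6, 13]
Append remaining from right: [14]. Merged: [2, 3, 5, 6, 13, 14]

Final merged array: [2, 3, 5, 6, 13, 14]
Total comparisons: 5

The merged array is [2, 3, 5, 6, 13, 14], requiring 5 comparisons. The merge step runs in O(n) time where n is the total number of elements.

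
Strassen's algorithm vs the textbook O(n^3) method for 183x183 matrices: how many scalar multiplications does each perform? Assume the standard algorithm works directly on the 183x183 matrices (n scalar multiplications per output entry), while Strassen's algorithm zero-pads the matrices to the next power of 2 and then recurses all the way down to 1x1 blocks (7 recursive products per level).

Matrix multiplication for 183x183 matrices:

Strassen's algorithm requires power-of-2 dimensions. Pad 183x183 to 256x256 (next power of 2).

Standard algorithm: 183^3 = 6128487 multiplications
Strassen's algorithm: 7^(log2(256)) = 7^8 = 5764801 multiplications
Savings: 6128487 - 5764801 = 363686 multiplications

Standard: 6128487 multiplications (183^3). Strassen: 5764801 multiplications (7^8, after padding to 256x256). Strassen reduces 8 recursive multiplications to 7 at each level.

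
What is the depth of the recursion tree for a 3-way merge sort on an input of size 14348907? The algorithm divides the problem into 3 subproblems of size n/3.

For divide and conquer with division factor 3:

Problem sizes at each level:
Level 0: 14348907
Level 1: 4782969
Level 2: 1594323
Level 3: 531441
Level 4: 177147
Level 5: 59049
Level 6: 19683
Level 7: 6561
Level 8: 2187
Level 9: 729
Level 10: 243
Level 11: 81
Level 12: 27
Level 13: 9
Level 14: 3
Level 15: 1

The root is level 0 and the size-1 base case is level 15 (the tree spans levels 0 through 15, i.e. 16 levels counting the root), so the depth is the number of divisions: log_3(14348907) = 15

The recursion tree depth is log_3(14348907) = 15. At each level, the problem size is divided by 3, so it takes 15 divisions to reduce to a base case of size 1. The algorithm makes 3 recursive calls at each level.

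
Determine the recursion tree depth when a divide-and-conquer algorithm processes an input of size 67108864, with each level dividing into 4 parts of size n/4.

For divide and conquer with division factor 4:

Problem sizes at each level:
Level 0: 67108864
Level 1: 16777216
Level 2: 4194304
Level 3: 1048576
Level 4: 262144
Level 5: 65536
Level 6: 16384
Level 7: 4096
Level 8: 1024
Level 9: 256
Level 10: 64
Level 11: 16
Level 12: 4
Level 13: 1

The root is level 0 and the size-1 base case is level 13 (the tree spans levels 0 through 13, i.e. 14 levels counting the root), so the depth is the number of divisions: log_4(67108864) = 13

The recursion tree depth is log_4(67108864) = 13. At each level, the problem size is divided by 4, so it takes 13 divisions to reduce to a base case of size 1. The algorithm makes 4 recursive calls at each level.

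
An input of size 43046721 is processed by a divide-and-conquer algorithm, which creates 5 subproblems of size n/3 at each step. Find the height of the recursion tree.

For divide and conquer with division factor 3:

Problem sizes at each level:
Level 0: 43046721
Level 1: 14348907
Level 2: 4782969
Level 3: 1594323
Level 4: 531441
Level 5: 177147
Level 6: 59049
Level 7: 19683
Level 8: 6561
Level 9: 2187
Level 10: 729
Level 11: 243
Level 12: 81
Level 13: 27
Level 14: 9
Level 15: 3
Level 16: 1

The root is level 0 and the size-1 base case is level 16 (the tree spans levels 0 through 16, i.e. 17 levels counting the root), so the depth is the number of divisions: log_3(43046721) = 16

The recursion tree depth is log_3(43046721) = 16. At each level, the problem size is divided by 3, so it takes 16 divisions to reduce to a base case of size 1. The algorithm makes 5 recursive calls at each level.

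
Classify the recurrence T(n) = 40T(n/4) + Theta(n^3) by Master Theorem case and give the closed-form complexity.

Master Theorem for T(n) = 40T(n/4) + O(n^3):

a = 40, b = 4, c = 3
log_b(a) = log_4(40) = 2.6610

Case 3: c = 3 > log_4(40) = 2.6610
T(n) = O(n^3) = O(n^3)

For T(n) = 40T(n/4) + O(n^3): log_4(40) = 2.6610. This is Case 3 of the Master Theorem (c > log_b(a), work dominated by root), giving O(n^3).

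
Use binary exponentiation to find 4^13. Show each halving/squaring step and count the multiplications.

Computing 4^13 by squaring (build up from 4^1; each line after the first costs one multiplication):

4^1 = 4
4^2 = (4^1)^2 = 4^2 = 16
4^3 = 4 * 4^2 = 4 * 16 = 64
4^6 = (4^3)^2 = 64^2 = 4096
4^12 = (4^6)^2 = 4096^2 = 16777216
4^13 = 4 * 4^12 = 4 * 16777216 = 67108864

Result: 67108864
Multiplications needed: 5 (5 lines after 4^1)

4^13 = 67108864. Using exponentiation by squaring, this requires 5 multiplications. The key idea: if the exponent is even, square the half-power; if odd, multiply by the base once.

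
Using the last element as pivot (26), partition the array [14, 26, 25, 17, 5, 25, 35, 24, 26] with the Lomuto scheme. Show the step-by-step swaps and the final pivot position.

Lomuto partition with pivot = 26:

Initial array: [14, 26, 25, 17, 5, 25, 35, 24, 26]

arr[0]=14 <= 26: swap with position 0, array becomes [14, 26, 25, 17, 5, 25, 35, 24, 26]
arr[1]=26 <= 26: swap with position 1, array becomes [14, 26, 25, 17, 5, 25, 35, 24, 26]
arr[2]=25 <= 26: swap with position 2, array becomes [14, 26, 25, 17, 5, 25, 35, 24, 26]
arr[3]=17 <= 26: swap with position 3, array becomes [14, 26, 25, 17, 5, 25, 35, 24, 26]
arr[4]=5 <= 26: swap with position 4, array becomes [14, 26, 25, 17, 5, 25, 35, 24, 26]
arr[5]=25 <= 26: swap with position 5, array becomes [14, 26, 25, 17, 5, 25, 35, 24, 26]
arr[6]=35 > 26: no swap
arr[7]=24 <= 26: swap with position 6, array becomes [14, 26, 25, 17, 5, 25, 24, 35, 26]

Place pivot at position 7: [14, 26, 25, 17, 5, 25, 24, 26, 35]
Pivot position: 7

After partitioning with pivot 26, the array becomes [14, 26, 25, 17, 5, 25, 24, 26, 35]. The pivot is placed at index 7. All elements to the left of the pivot are <= 26, and all elements to the right are > 26.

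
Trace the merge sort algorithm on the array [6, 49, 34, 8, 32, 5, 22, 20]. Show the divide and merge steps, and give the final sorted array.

Merge sort trace:

Split: [6, 49, 34, 8, 32, 5, 22, 20] -> [6, 49, 34, 8] and [32, 5, 22, 20]
  Split: [6, 49, 34, 8] -> [6, 49] and [34, 8]
    Split: [6, 49] -> [6] and [49]
    Merge: [6] + [49] -> [6, 49]
    Split: [34, 8] -> [34] and [8]
    Merge: [34] + [8] -> [8, 34]
  Merge: [6, 49] + [8, 34] -> [6, 8, 34, 49]
  Split: [32, 5, 22, 20] -> [32, 5] and [22, 20]
    Split: [32, 5] -> [32] and [5]
    Merge: [32] + [5] -> [5, 32]
    Split: [22, 20] -> [22] and [20]
    Merge: [22] + [20] -> [20, 22]
  Merge: [5, 32] + [20, 22] -> [5, 20, 22, 32]
Merge: [6, 8, 34, 49] + [5, 20, 22, 32] -> [5, 6, 8, 20, 22, 32, 34, 49]

Final sorted array: [5, 6, 8, 20, 22, 32, 34, 49]

The merge sort proceeds by recursively splitting the array and merging sorted halves.
After all merges, the sorted array is [5, 6, 8, 20, 22, 32, 34, 49].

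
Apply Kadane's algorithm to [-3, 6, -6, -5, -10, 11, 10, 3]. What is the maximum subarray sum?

Using Kadane's algorithm on [-3, 6, -6, -5, -10, 11, 10, 3]:

Scanning through the array:
Position 1 (value 6): max_ending_here = 6, max_so_far = 6
Position 2 (value -6): max_ending_here = 0, max_so_far = 6
Position 3 (value -5): max_ending_here = -5, max_so_far = 6
Position 4 (value -10): max_ending_here = -10, max_so_far = 6
Position 5 (value 11): max_ending_here = 11, max_so_far = 11
Position 6 (value 10): max_ending_here = 21, max_so_far = 21
Position 7 (value 3): max_ending_here = 24, max_so_far = 24

Maximum subarray: [11, 10, 3]
Maximum sum: 24

The maximum subarray is [11, 10, 3] with sum 24. This subarray runs from index 5 to index 7.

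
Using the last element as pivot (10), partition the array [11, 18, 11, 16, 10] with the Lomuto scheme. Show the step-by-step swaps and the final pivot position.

Lomuto partition with pivot = 10:

Initial array: [11, 18, 11, 16, 10]

arr[0]=11 > 10: no swap
arr[1]=18 > 10: no swap
arr[2]=11 > 10: no swap
arr[3]=16 > 10: no swap

Place pivot at position 0: [10, 18, 11, 16, 11]
Pivot position: 0

After partitioning with pivot 10, the array becomes [10, 18, 11, 16, 11]. The pivot is placed at index 0. All elements to the left of the pivot are <= 10, and all elements to the right are > 10.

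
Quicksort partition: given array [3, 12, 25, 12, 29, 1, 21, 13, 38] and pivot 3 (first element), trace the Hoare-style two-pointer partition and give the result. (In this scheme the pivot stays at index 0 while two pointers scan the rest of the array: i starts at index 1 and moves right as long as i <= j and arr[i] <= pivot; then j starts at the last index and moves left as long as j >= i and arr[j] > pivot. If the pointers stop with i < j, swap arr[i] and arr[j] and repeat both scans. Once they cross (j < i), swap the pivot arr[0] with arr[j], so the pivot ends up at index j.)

Hoare-style two-pointer partition with pivot = 3:

Initial array: [3, 12, 25, 12, 29, 1, 21, 13, 38]

Pointers start at i = 1, j = 8.
i stops at index 1 (arr[1]=12 > 3), j stops at index 5 (arr[5]=1 <= 3): swap arr[1] and arr[5], array becomes [3, 1, 25, 12, 29, 12, 21, 13, 38]
i ends at 2, j ends at 1: the pointers have crossed (j < i), so scanning stops.

Swap pivot arr[0] with arr[1] to place pivot at position 1: [1, 3, 25, 12, 29, 12, 21, 13, 38]
Pivot position: 1

After partitioning with pivot 3, the array becomes [1, 3, 25, 12, 29, 12, 21, 13, 38]. The pivot is placed at index 1. All elements to the left of the pivot are <= 3, and all elements to the right are > 3.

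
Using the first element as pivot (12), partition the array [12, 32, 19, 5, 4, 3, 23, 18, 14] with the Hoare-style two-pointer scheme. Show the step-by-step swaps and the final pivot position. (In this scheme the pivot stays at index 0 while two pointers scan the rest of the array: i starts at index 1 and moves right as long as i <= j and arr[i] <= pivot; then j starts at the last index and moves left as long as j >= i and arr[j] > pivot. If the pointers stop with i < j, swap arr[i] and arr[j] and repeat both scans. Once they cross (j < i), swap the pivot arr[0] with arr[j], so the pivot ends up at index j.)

Hoare-style two-pointer partition with pivot = 12:

Initial array: [12, 32, 19, 5, 4, 3, 23, 18, 14]

Pointers start at i = 1, j = 8.
i stops at index 1 (arr[1]=32 > 12), j stops at index 5 (arr[5]=3 <= 12): swap arr[1] and arr[5], array becomes [12, 3, 19, 5, 4, 32, 23, 18, 14]
i stops at index 2 (arr[2]=19 > 12), j stops at index 4 (arr[4]=4 <= 12): swap arr[2] and arr[4], array becomes [12, 3, 4, 5, 19, 32, 23, 18, 14]
i ends at 4, j ends at 3: the pointers have crossed (j < i), so scanning stops.

Swap pivot arr[0] with arr[3] to place pivot at position 3: [5, 3, 4, 12, 19, 32, 23, 18, 14]
Pivot position: 3

After partitioning with pivot 12, the array becomes [5, 3, 4, 12, 19, 32, 23, 18, 14]. The pivot is placed at index 3. All elements to the left of the pivot are <= 12, and all elements to the right are > 12.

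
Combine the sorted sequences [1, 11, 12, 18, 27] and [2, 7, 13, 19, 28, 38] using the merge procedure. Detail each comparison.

Merging process:

Compare 1 vs 2: take 1 from left. Merged: [1]
Compare 11 vs 2: take 2 from right. Merged: [1, 2]
Compare 11 vs 7: take 7 from right. Merged: [1, 2, 7]
Compare 11 vs 13: take 11 from left. Merged: [1, 2, 7, 11]
Compare 12 vs 13: take 12 from left. Merged: [1, 2, 7, 11, 12]
Compare 18 vs 13: take 13 from right. Merged: [1, 2, 7, 11, 12, 13]
Compare 18 vs 19: take 18 from left. Merged: [1, 2, 7, 11, 12, 13, 18]
Compare 27 vs 19: take 19 from right. Merged: [1, 2, 7, 11, 12, 13, 18, 19]
Compare 27 vs 28: take 27 from left. Merged: [1, 2, 7, 11, 12, 13, 18, 19, 27]
Append remaining from right: [28, 38]. Merged: [1, 2, 7, 11, 12, 13, 18, 19, 27, 28, 38]

Final merged array: [1, 2, 7, 11, 12, 13, 18, 19, 27, 28, 38]
Total comparisons: 9

The merged array is [1, 2, 7, 11, 12, 13, 18, 19, 27, 28, 38], requiring 9 comparisons. The merge step runs in O(n) time where n is the total number of elements.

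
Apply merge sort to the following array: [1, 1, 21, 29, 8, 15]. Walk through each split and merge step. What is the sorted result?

Merge sort trace:

Split: [1, 1, 21, 29, 8, 15] -> [1, 1, 21] and [29, 8, 15]
  Split: [1, 1, 21] -> [1] and [1, 21]
    Split: [1, 21] -> [1] and [21]
    Merge: [1] + [21] -> [1, 21]
  Merge: [1] + [1, 21] -> [1, 1, 21]
  Split: [29, 8, 15] -> [29] and [8, 15]
    Split: [8, 15] -> [8] and [15]
    Merge: [8] + [15] -> [8, 15]
  Merge: [29] + [8, 15] -> [8, 15, 29]
Merge: [1, 1, 21] + [8, 15, 29] -> [1, 1, 8, 15, 21, 29]

Final sorted array: [1, 1, 8, 15, 21, 29]

The merge sort proceeds by recursively splitting the array and merging sorted halves.
After all merges, the sorted array is [1, 1, 8, 15, 21, 29].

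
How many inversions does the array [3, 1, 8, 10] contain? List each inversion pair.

Finding inversions in [3, 1, 8, 10]:

(0, 1): arr[0]=3 > arr[1]=1

Total inversions: 1

The array has 1 inversion(s): (0,1). Each pair (i,j) satisfies i < j and arr[i] > arr[j].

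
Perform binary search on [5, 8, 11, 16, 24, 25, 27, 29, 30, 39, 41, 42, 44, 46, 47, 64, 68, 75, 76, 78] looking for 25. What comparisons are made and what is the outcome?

Binary search for 25 in [5, 8, 11, 16, 24, 25, 27, 29, 30, 39, 41, 42, 44, 46, 47, 64, 68, 75, 76, 78]:

lo=0, hi=19, mid=9, arr[mid]=39 -> 39 > 25, search left half
lo=0, hi=8, mid=4, arr[mid]=24 -> 24 < 25, search right half
lo=5, hi=8, mid=6, arr[mid]=27 -> 27 > 25, search left half
lo=5, hi=5, mid=5, arr[mid]=25 -> Found target at index 5!

Binary search finds 25 at index 5 after 4 comparisons. The search repeatedly halves the search space by comparing with the middle element.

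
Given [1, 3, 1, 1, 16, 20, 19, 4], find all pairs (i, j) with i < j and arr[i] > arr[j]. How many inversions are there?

Finding inversions in [1, 3, 1, 1, 16, 20, 19, 4]:

(1, 2): arr[1]=3 > arr[2]=1
(1, 3): arr[1]=3 > arr[3]=1
(4, 7): arr[4]=16 > arr[7]=4
(5, 6): arr[5]=20 > arr[6]=19
(5, 7): arr[5]=20 > arr[7]=4
(6, 7): arr[6]=19 > arr[7]=4

Total inversions: 6

The array has 6 inversion(s): (1,2), (1,3), (4,7), (5,6), (5,7), (6,7). Each pair (i,j) satisfies i < j and arr[i] > arr[j].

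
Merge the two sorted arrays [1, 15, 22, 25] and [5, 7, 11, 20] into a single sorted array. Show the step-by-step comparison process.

Merging process:

Compare 1 vs 5: take 1 from left. Merged: [1]
Compare 15 vs 5: take 5 from right. Merged: [1, 5]
Compare 15 vs 7: take 7 from right. Merged: [1, 5, 7]
Compare 15 vs 11: take 11 from right. Merged: [1, 5, 7, 11]
Compare 15 vs 20: take 15 from left. Merged: [1, 5, 7, 11, 15]
Compare 22 vs 20: take 20 from right. Merged: [1, 5, 7, 11, 15, 20]
Append remaining from left: [22, 25]. Merged: [1, 5, 7, 11, 15, 20, 22, 25]

Final merged array: [1, 5, 7, 11, 15, 20, 22, 25]
Total comparisons: 6

The merged array is [1, 5, 7, 11, 15, 20, 22, 25], requiring 6 comparisons. The merge step runs in O(n) time where n is the total number of elements.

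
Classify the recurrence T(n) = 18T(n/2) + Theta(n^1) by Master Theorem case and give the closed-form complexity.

Master Theorem for T(n) = 18T(n/2) + O(n^1):

a = 18, b = 2, c = 1
log_b(a) = log_2(18) = 4.1699

Case 1: c = 1 < log_2(18) = 4.1699
T(n) = O(n^(log_2 18))

For T(n) = 18T(n/2) + O(n^1): log_2(18) = 4.1699. This is Case 1 of the Master Theorem (c < log_b(a), work dominated by leaves), giving O(n^(log_2 18)).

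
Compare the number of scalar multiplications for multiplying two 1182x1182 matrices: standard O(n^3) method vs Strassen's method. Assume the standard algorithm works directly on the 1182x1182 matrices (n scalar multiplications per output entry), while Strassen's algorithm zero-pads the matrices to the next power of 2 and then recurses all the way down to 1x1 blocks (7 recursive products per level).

Matrix multiplication for 1182x1182 matrices:

Strassen's algorithm requires power-of-2 dimensions. Pad 1182x1182 to 2048x2048 (next power of 2).

Standard algorithm: 1182^3 = 1651400568 multiplications
Strassen's algorithm: 7^(log2(2048)) = 7^11 = 1977326743 multiplications
Difference: 1651400568 - 1977326743 = -325926175 (Strassen uses MORE here due to padding overhead — for small or just-over-power-of-2 n, padding can outweigh the per-level savings)

Standard: 1651400568 multiplications (1182^3). Strassen: 1977326743 multiplications (7^11, after padding to 2048x2048). Strassen reduces 8 recursive multiplications to 7 at each level.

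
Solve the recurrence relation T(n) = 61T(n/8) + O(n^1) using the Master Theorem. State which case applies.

Master Theorem for T(n) = 61T(n/8) + O(n^1):

a = 61, b = 8, c = 1
log_b(a) = log_8(61) = 1.9769

Case 1: c = 1 < log_8(61) = 1.9769
T(n) = O(n^(log_8 61))

For T(n) = 61T(n/8) + O(n^1): log_8(61) = 1.9769. This is Case 1 of the Master Theorem (c < log_b(a), work dominated by leaves), giving O(n^(log_8 61)).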